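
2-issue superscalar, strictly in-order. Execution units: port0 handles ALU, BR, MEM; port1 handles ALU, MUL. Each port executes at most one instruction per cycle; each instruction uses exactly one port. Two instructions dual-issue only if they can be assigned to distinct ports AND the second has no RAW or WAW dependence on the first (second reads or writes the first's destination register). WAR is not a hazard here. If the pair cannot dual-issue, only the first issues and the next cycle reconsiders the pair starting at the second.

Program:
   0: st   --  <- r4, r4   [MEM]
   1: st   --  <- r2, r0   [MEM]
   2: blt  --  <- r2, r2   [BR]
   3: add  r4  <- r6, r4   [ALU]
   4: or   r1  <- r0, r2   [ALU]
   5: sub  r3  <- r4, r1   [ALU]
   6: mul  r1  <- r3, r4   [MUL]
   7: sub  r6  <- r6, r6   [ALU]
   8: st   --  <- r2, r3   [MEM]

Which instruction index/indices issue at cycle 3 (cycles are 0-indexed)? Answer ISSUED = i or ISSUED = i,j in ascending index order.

[0] i0  st  -- no-port MEM/MEM
[1] i1  st  -- no-port MEM/BR
[2] i2/i3  blt;add  -- pair
[3] i4  or  -- RAW r1
[4] i5  sub  -- RAW r3
[5] i6/i7  mul;sub  -- pair
[6] i8  st  -- tail

ISSUED = 4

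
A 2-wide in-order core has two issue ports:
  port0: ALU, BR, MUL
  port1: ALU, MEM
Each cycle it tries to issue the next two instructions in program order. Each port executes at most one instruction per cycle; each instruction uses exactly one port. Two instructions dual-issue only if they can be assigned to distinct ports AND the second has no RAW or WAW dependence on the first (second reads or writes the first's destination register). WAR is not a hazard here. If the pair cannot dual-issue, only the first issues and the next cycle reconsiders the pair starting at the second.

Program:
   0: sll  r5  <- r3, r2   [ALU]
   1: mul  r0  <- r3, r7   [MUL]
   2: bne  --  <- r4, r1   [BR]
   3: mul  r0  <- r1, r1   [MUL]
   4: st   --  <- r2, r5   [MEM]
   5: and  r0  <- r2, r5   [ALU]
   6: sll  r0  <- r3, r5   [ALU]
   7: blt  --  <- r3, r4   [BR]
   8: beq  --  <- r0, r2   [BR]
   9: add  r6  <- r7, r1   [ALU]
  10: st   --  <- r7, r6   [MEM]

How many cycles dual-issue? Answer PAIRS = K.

PAIRS = 4

0. sll/mul @i0&i1  | dual
1. bne @i2  | no-port BR/MUL
2. mul/st @i3&i4  | dual
3. and @i5  | WAW r0
4. sll/blt @i6&i7  | dual
5. beq/add @i8&i9  | dual
6. st @i10  | tail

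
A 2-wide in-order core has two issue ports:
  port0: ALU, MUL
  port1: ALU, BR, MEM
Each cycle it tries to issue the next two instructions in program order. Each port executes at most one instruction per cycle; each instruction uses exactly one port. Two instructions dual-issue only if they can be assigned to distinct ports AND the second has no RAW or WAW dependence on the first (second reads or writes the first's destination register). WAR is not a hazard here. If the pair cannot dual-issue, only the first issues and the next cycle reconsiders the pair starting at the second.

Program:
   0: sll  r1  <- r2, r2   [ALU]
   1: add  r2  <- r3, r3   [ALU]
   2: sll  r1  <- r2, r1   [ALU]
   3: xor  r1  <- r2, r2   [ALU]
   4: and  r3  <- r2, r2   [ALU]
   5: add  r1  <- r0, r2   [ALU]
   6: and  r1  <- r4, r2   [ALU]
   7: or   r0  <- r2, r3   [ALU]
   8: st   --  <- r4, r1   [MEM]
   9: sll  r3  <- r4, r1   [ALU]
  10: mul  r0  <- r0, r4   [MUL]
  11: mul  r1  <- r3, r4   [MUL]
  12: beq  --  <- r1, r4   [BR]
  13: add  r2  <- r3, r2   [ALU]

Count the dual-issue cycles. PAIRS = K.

PAIRS = 5

c0: i0/i1 sll.ALU;add.ALU  dual
c1: i2 sll.ALU  WAW r1
c2: i3/i4 xor.ALU;and.ALU  dual
c3: i5 add.ALU  WAW r1
c4: i6/i7 and.ALU;or.ALU  dual
c5: i8/i9 st.MEM;sll.ALU  dual
c6: i10 mul.MUL  no-port MUL/MUL
c7: i11 mul.MUL  RAW r1
c8: i12/i13 beq.BR;add.ALU  dual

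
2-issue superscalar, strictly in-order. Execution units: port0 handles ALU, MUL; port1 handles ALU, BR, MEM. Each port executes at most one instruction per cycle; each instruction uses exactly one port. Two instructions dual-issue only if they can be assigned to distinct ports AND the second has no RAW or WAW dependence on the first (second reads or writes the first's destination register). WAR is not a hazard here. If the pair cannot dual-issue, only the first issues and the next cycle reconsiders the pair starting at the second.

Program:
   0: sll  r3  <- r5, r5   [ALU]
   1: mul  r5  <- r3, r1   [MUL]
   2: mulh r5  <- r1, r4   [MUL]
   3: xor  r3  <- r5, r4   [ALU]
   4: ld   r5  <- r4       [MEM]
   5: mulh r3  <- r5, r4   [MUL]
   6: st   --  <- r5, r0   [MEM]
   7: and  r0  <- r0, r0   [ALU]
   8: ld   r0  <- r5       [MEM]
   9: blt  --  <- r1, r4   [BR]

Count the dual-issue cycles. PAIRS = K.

  cy0 -> i0 (sll.ALU) RAW r3
  cy1 -> i1 (mul.MUL) no-port MUL/MUL
  cy2 -> i2 (mulh.MUL) RAW r5
  cy3 -> i3+i4 (xor.ALU;ld.MEM) pair
  cy4 -> i5+i6 (mulh.MUL;st.MEM) pair
  cy5 -> i7 (and.ALU) WAW r0
  cy6 -> i8 (ld.MEM) no-port MEM/BR
  cy7 -> i9 (blt.BR) tail

PAIRS = 2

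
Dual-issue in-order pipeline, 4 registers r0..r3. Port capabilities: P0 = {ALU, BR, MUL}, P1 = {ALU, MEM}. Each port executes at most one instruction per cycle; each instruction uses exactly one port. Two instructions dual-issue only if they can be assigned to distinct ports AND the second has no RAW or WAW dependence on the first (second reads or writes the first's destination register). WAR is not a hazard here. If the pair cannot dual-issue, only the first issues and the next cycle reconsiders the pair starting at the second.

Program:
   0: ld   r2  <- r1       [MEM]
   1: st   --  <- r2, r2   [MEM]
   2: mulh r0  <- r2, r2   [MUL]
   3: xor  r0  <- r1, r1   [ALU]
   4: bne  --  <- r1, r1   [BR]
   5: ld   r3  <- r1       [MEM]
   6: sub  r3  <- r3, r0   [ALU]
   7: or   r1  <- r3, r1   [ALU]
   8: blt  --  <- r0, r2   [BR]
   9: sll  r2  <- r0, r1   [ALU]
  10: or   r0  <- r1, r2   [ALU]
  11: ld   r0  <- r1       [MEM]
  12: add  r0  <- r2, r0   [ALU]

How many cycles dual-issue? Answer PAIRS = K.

PAIRS = 3

  cy0 -> i0 (ld) no-port MEM/MEM
  cy1 -> i1/i2 (st;mulh) 2-wide
  cy2 -> i3/i4 (xor;bne) 2-wide
  cy3 -> i5 (ld) RAW+WAW r3
  cy4 -> i6 (sub) RAW r3
  cy5 -> i7/i8 (or;blt) 2-wide
  cy6 -> i9 (sll) RAW r2
  cy7 -> i10 (or) WAW r0
  cy8 -> i11 (ld) RAW+WAW r0
  cy9 -> i12 (add) tail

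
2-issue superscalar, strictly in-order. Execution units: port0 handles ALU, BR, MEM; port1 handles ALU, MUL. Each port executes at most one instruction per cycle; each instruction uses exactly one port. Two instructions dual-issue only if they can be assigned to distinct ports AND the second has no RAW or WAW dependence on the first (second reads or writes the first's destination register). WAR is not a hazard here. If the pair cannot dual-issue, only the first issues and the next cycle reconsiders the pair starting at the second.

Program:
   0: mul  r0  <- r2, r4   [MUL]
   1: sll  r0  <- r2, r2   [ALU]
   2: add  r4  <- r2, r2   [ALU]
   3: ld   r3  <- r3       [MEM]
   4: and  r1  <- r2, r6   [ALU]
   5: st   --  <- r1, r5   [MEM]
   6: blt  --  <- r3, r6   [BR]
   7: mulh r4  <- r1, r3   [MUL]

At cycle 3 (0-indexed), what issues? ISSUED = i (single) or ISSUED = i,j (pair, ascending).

0. mul.MUL @i0  | WAW r0
1. sll.ALU/add.ALU @i1,i2  | 2-wide
2. ld.MEM/and.ALU @i3,i4  | 2-wide
3. st.MEM @i5  | no-port MEM/BR
4. blt.BR/mulh.MUL @i6,i7  | 2-wide

ISSUED = 5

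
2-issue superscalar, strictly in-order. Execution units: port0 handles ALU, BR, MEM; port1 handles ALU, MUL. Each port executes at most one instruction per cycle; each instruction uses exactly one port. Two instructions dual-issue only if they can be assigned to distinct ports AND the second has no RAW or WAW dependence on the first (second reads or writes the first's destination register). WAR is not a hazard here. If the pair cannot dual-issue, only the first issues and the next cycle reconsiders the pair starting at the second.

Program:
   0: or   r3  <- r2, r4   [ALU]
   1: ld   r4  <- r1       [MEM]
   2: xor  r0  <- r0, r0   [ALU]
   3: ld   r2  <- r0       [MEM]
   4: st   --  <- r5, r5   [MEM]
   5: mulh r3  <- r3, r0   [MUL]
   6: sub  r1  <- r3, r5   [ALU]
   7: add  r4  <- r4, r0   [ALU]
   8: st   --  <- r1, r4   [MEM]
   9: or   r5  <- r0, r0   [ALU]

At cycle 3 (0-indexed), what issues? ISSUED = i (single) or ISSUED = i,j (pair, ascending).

ISSUED = 4,5

0. or;ld @i0,i1  | 2-wide
1. xor @i2  | RAW r0
2. ld @i3  | no-port MEM/MEM
3. st;mulh @i4,i5  | 2-wide
4. sub;add @i6,i7  | 2-wide
5. st;or @i8,i9  | 2-wide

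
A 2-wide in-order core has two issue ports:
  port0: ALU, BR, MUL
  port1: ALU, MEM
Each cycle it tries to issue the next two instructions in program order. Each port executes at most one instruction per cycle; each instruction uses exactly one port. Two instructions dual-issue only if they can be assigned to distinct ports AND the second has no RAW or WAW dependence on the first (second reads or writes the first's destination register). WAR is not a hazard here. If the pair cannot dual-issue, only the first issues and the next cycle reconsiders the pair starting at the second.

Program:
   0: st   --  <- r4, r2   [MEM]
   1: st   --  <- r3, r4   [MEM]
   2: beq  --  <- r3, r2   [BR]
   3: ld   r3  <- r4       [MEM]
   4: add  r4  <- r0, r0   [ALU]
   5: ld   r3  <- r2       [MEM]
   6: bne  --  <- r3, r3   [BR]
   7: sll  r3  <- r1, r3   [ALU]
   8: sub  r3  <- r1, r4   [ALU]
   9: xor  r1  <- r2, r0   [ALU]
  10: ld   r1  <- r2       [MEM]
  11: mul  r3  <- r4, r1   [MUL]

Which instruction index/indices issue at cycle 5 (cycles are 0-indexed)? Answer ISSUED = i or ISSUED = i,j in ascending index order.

ISSUED = 8,9

#0 head=0: st i0 no-port MEM/MEM
#1 head=1: st+beq i1/i2 dual
#2 head=3: ld+add i3/i4 dual
#3 head=5: ld i5 RAW r3
#4 head=6: bne+sll i6/i7 dual
#5 head=8: sub+xor i8/i9 dual
#6 head=10: ld i10 RAW r1
#7 head=11: mul i11 tail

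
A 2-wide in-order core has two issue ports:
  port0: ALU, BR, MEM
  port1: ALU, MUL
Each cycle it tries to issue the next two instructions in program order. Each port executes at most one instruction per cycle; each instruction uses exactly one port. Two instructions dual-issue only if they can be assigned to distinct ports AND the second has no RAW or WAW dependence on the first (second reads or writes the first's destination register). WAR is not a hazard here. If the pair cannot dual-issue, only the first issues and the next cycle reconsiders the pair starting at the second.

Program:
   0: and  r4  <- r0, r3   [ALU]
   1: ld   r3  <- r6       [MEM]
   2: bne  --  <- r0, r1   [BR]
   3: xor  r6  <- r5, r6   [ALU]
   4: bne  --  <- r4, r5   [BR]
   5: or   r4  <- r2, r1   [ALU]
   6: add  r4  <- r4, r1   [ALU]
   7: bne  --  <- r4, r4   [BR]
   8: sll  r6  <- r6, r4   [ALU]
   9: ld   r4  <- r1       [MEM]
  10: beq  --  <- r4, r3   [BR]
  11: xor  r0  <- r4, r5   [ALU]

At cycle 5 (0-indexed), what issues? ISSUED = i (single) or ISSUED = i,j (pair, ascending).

ISSUED = 9

0. and.ALU+ld.MEM @i0/i1  | 2-wide
1. bne.BR+xor.ALU @i2/i3  | 2-wide
2. bne.BR+or.ALU @i4/i5  | 2-wide
3. add.ALU @i6  | RAW r4
4. bne.BR+sll.ALU @i7/i8  | 2-wide
5. ld.MEM @i9  | no-port MEM/BR
6. beq.BR+xor.ALU @i10/i11  | 2-wide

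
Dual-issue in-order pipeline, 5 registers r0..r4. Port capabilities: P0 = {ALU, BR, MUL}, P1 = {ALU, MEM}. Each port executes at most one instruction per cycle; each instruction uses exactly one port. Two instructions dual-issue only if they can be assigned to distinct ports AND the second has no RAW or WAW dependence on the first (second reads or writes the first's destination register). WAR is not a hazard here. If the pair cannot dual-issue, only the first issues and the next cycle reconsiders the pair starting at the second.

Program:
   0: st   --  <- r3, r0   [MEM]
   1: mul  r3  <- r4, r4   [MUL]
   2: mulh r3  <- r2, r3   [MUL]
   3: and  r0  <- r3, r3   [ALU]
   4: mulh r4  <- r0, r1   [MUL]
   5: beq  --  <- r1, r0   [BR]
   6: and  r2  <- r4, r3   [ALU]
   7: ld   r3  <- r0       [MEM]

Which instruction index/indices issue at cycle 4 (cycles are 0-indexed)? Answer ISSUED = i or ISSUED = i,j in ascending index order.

ISSUED = 5,6

  cy0 -> i0,i1 (st.MEM+mul.MUL) 2-wide
  cy1 -> i2 (mulh.MUL) RAW r3
  cy2 -> i3 (and.ALU) RAW r0
  cy3 -> i4 (mulh.MUL) no-port MUL/BR
  cy4 -> i5,i6 (beq.BR+and.ALU) 2-wide
  cy5 -> i7 (ld.MEM) tail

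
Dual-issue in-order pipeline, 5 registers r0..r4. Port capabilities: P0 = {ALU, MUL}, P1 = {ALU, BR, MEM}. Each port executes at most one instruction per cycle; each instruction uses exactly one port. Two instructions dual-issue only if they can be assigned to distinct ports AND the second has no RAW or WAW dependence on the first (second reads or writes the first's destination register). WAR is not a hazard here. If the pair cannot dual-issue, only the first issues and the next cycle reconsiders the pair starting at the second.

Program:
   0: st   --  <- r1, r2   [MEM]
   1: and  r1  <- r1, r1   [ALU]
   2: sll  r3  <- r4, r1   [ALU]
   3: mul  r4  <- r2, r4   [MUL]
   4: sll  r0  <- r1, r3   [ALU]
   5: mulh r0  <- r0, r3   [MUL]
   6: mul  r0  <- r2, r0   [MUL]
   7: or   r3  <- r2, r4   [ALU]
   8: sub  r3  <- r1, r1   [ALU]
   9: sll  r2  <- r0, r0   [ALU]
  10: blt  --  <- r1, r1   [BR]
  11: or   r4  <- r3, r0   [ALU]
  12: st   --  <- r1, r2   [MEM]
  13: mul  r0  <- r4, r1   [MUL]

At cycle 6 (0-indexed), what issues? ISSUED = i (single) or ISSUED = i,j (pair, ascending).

  cy0 -> i0&i1 (st+and) dual
  cy1 -> i2&i3 (sll+mul) dual
  cy2 -> i4 (sll) RAW+WAW r0
  cy3 -> i5 (mulh) no-port MUL/MUL
  cy4 -> i6&i7 (mul+or) dual
  cy5 -> i8&i9 (sub+sll) dual
  cy6 -> i10&i11 (blt+or) dual
  cy7 -> i12&i13 (st+mul) dual

ISSUED = 10,11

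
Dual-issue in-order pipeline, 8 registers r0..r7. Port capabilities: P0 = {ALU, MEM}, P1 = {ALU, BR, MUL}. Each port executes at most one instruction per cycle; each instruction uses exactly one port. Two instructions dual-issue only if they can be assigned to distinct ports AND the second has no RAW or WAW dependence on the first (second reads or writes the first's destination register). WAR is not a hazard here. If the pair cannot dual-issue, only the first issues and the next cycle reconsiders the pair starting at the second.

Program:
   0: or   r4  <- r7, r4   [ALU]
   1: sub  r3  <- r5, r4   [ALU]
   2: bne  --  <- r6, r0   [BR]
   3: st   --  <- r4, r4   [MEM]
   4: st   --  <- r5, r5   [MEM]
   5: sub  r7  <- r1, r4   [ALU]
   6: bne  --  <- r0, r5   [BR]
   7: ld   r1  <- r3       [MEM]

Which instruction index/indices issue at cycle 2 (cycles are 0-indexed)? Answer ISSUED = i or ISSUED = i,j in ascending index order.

ISSUED = 3

0. or @i0  | RAW r4
1. sub/bne @i1,i2  | 2-wide
2. st @i3  | no-port MEM/MEM
3. st/sub @i4,i5  | 2-wide
4. bne/ld @i6,i7  | 2-wide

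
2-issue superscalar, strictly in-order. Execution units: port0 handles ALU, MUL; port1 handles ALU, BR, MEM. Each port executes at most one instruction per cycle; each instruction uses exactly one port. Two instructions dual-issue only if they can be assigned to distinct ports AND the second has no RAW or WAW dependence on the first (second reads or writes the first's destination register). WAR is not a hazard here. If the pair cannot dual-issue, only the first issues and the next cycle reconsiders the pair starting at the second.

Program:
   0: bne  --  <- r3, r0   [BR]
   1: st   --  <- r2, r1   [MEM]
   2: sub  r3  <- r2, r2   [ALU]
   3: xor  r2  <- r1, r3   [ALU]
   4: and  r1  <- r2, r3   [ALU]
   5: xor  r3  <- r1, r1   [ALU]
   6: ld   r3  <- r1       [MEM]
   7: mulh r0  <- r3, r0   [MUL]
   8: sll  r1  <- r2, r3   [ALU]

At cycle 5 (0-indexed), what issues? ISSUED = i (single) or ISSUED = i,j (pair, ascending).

ISSUED = 6

[0] i0  bne  -- no-port BR/MEM
[1] i1&i2  st sub  -- 2-wide
[2] i3  xor  -- RAW r2
[3] i4  and  -- RAW r1
[4] i5  xor  -- WAW r3
[5] i6  ld  -- RAW r3
[6] i7&i8  mulh sll  -- 2-wide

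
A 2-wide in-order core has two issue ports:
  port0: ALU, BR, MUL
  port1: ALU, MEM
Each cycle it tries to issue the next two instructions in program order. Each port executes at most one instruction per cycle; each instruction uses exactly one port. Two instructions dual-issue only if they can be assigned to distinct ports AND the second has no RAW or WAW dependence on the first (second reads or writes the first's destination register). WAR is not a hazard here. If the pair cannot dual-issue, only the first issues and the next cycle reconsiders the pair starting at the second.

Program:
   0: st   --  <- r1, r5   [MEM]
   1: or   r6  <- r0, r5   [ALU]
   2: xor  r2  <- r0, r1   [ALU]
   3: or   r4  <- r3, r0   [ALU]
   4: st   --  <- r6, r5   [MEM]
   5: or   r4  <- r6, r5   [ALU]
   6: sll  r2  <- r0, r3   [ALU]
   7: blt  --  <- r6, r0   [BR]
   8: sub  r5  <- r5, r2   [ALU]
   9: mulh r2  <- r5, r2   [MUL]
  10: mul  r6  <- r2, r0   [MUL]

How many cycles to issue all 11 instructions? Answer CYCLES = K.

CYCLES = 7

t=0 i0/i1:st.MEM;or.ALU ; dual
t=1 i2/i3:xor.ALU;or.ALU ; dual
t=2 i4/i5:st.MEM;or.ALU ; dual
t=3 i6/i7:sll.ALU;blt.BR ; dual
t=4 i8:sub.ALU ; RAW r5
t=5 i9:mulh.MUL ; no-port MUL/MUL
t=6 i10:mul.MUL ; tail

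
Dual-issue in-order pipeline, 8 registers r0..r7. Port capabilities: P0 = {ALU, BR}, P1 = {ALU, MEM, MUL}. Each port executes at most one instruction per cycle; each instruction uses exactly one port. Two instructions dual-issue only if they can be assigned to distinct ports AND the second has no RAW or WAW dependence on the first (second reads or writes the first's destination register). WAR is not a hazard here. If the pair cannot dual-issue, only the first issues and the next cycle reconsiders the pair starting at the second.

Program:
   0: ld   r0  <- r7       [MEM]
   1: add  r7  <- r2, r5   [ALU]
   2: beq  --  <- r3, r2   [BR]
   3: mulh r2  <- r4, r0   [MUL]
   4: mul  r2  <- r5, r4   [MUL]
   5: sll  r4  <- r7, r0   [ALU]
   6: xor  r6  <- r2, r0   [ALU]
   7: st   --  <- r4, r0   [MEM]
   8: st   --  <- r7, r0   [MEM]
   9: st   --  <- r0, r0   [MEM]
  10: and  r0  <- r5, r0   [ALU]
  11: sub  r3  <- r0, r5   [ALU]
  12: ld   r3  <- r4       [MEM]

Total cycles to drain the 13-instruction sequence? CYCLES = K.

  cy0 -> i0+i1 (ld.MEM;add.ALU) pair
  cy1 -> i2+i3 (beq.BR;mulh.MUL) pair
  cy2 -> i4+i5 (mul.MUL;sll.ALU) pair
  cy3 -> i6+i7 (xor.ALU;st.MEM) pair
  cy4 -> i8 (st.MEM) no-port MEM/MEM
  cy5 -> i9+i10 (st.MEM;and.ALU) pair
  cy6 -> i11 (sub.ALU) WAW r3
  cy7 -> i12 (ld.MEM) tail

CYCLES = 8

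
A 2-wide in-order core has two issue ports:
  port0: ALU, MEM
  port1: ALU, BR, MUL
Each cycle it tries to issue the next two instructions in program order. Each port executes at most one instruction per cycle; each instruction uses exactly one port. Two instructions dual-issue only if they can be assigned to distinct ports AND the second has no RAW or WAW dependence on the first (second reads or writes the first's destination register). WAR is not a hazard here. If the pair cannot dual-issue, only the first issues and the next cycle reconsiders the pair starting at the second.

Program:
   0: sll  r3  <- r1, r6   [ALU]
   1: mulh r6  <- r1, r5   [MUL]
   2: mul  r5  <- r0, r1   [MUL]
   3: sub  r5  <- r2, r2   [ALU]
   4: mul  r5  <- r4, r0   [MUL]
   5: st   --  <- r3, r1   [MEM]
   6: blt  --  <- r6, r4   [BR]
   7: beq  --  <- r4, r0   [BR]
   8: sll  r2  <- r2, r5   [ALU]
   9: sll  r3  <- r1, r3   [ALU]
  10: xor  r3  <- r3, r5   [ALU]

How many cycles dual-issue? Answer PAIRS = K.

PAIRS = 3

#0 head=0: sll.ALU+mulh.MUL i0+i1 dual
#1 head=2: mul.MUL i2 WAW r5
#2 head=3: sub.ALU i3 WAW r5
#3 head=4: mul.MUL+st.MEM i4+i5 dual
#4 head=6: blt.BR i6 no-port BR/BR
#5 head=7: beq.BR+sll.ALU i7+i8 dual
#6 head=9: sll.ALU i9 RAW+WAW r3
#7 head=10: xor.ALU i10 tail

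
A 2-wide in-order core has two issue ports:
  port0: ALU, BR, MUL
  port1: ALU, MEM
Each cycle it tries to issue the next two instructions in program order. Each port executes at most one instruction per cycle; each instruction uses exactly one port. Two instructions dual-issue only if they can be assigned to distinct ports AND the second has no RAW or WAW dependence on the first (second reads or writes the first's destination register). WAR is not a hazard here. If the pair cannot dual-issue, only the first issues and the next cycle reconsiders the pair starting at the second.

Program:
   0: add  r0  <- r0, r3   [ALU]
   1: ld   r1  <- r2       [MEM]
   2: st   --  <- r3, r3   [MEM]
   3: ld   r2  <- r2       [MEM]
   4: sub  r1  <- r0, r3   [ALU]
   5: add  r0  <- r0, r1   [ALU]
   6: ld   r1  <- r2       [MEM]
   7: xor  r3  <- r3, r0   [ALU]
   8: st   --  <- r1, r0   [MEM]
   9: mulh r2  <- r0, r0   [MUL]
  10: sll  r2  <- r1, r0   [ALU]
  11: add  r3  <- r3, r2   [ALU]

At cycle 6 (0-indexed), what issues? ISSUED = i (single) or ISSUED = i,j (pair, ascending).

#0 head=0: add ld i0,i1 pair
#1 head=2: st i2 no-port MEM/MEM
#2 head=3: ld sub i3,i4 pair
#3 head=5: add ld i5,i6 pair
#4 head=7: xor st i7,i8 pair
#5 head=9: mulh i9 WAW r2
#6 head=10: sll i10 RAW r2
#7 head=11: add i11 tail

ISSUED = 10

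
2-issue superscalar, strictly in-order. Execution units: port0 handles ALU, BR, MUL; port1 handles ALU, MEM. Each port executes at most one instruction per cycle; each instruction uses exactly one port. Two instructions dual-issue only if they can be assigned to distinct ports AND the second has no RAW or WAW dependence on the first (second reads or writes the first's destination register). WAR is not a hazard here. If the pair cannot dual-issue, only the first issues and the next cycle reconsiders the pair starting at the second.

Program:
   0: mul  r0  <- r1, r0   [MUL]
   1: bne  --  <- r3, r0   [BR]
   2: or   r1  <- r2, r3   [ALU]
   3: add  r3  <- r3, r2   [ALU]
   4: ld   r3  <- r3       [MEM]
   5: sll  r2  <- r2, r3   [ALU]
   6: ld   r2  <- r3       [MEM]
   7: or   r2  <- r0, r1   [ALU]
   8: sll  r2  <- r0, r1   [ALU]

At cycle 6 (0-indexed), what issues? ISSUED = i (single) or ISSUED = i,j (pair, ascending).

ISSUED = 7

#0 head=0: mul i0 no-port MUL/BR
#1 head=1: bne+or i1+i2 2-wide
#2 head=3: add i3 RAW+WAW r3
#3 head=4: ld i4 RAW r3
#4 head=5: sll i5 WAW r2
#5 head=6: ld i6 WAW r2
#6 head=7: or i7 WAW r2
#7 head=8: sll i8 tail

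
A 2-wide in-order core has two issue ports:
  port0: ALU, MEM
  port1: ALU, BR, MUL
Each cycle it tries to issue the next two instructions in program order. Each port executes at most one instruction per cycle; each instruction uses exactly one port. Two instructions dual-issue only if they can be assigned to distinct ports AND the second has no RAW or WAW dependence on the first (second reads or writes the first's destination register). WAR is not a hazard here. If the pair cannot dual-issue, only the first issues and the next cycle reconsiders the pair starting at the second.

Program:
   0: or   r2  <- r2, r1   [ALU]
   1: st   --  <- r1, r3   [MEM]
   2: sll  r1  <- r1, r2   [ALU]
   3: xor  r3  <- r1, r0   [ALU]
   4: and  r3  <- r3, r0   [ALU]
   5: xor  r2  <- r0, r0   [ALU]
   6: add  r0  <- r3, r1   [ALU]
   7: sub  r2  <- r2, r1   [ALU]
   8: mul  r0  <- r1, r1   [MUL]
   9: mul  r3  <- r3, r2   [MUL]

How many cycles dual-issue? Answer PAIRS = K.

PAIRS = 3

t=0 i0,i1:or st ; 2-wide
t=1 i2:sll ; RAW r1
t=2 i3:xor ; RAW+WAW r3
t=3 i4,i5:and xor ; 2-wide
t=4 i6,i7:add sub ; 2-wide
t=5 i8:mul ; no-port MUL/MUL
t=6 i9:mul ; tail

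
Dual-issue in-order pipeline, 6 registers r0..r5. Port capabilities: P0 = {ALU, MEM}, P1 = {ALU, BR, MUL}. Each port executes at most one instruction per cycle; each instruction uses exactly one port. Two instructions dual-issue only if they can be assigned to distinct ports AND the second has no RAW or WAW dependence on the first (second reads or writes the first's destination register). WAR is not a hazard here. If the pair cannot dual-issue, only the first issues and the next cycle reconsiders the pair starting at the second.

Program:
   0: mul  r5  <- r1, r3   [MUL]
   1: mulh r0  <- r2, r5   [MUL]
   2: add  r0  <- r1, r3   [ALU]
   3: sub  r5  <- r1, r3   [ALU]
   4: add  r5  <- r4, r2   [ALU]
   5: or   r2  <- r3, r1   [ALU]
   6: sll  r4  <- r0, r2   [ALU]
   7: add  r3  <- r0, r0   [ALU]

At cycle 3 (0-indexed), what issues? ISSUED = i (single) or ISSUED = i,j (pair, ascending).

t=0 i0:mul.MUL ; no-port MUL/MUL
t=1 i1:mulh.MUL ; WAW r0
t=2 i2&i3:add.ALU sub.ALU ; 2-wide
t=3 i4&i5:add.ALU or.ALU ; 2-wide
t=4 i6&i7:sll.ALU add.ALU ; 2-wide

ISSUED = 4,5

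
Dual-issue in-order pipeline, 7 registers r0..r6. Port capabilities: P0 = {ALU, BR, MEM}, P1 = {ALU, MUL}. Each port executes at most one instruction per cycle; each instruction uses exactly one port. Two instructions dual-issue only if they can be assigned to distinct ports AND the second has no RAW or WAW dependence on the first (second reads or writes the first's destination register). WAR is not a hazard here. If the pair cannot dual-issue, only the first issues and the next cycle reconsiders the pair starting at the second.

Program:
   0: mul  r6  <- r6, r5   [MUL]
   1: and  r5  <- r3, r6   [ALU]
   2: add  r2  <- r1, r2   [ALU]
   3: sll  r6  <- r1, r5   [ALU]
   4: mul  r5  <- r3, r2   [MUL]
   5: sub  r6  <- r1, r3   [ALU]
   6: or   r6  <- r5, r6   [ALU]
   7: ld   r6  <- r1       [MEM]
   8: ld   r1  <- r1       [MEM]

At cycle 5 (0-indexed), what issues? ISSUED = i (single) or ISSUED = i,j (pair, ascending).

[0] i0  mul  -- RAW r6
[1] i1/i2  and/add  -- 2-wide
[2] i3/i4  sll/mul  -- 2-wide
[3] i5  sub  -- RAW+WAW r6
[4] i6  or  -- WAW r6
[5] i7  ld  -- no-port MEM/MEM
[6] i8  ld  -- tail

ISSUED = 7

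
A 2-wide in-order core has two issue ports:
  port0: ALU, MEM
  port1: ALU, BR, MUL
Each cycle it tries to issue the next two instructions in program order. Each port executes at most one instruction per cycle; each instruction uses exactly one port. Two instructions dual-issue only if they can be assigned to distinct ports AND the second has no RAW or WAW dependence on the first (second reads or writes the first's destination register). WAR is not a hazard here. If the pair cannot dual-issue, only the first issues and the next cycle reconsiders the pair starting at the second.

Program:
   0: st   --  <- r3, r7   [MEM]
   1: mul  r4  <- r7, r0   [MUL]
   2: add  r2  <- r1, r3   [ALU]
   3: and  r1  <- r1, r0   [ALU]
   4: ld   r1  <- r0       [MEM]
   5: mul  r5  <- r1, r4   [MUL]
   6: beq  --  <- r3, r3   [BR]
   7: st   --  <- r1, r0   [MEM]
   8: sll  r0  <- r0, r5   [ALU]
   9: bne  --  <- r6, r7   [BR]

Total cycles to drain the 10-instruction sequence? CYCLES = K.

CYCLES = 6

#0 head=0: st.MEM/mul.MUL i0/i1 dual
#1 head=2: add.ALU/and.ALU i2/i3 dual
#2 head=4: ld.MEM i4 RAW r1
#3 head=5: mul.MUL i5 no-port MUL/BR
#4 head=6: beq.BR/st.MEM i6/i7 dual
#5 head=8: sll.ALU/bne.BR i8/i9 dual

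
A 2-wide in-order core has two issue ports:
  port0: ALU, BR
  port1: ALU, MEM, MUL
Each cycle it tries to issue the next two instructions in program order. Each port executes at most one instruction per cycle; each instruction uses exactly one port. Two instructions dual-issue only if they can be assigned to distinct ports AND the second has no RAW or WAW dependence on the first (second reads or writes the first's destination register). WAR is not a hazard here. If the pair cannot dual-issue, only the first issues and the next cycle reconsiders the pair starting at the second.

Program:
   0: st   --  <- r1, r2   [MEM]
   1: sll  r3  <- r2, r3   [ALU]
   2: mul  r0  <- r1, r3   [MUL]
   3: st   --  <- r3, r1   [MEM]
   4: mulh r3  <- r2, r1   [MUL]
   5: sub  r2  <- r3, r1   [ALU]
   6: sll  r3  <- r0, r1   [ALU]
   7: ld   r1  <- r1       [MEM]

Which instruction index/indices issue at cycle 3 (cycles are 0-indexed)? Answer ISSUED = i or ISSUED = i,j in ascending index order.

t=0 i0+i1:st.MEM sll.ALU ; dual
t=1 i2:mul.MUL ; no-port MUL/MEM
t=2 i3:st.MEM ; no-port MEM/MUL
t=3 i4:mulh.MUL ; RAW r3
t=4 i5+i6:sub.ALU sll.ALU ; dual
t=5 i7:ld.MEM ; tail

ISSUED = 4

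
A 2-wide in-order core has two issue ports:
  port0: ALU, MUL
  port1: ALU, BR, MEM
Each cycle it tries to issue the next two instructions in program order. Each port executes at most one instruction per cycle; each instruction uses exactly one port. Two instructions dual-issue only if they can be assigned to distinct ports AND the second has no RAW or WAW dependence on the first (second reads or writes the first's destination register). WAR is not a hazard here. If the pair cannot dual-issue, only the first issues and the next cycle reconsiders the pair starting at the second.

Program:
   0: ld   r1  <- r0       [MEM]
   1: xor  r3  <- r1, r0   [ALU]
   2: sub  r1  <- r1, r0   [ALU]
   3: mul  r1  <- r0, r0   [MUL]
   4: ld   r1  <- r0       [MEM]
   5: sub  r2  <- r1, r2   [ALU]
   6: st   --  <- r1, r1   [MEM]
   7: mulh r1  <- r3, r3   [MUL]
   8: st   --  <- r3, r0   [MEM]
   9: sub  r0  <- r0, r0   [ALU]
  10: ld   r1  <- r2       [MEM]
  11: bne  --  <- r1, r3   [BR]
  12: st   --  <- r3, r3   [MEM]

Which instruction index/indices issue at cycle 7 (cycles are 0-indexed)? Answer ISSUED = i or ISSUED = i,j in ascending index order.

0. ld.MEM @i0  | RAW r1
1. xor.ALU sub.ALU @i1+i2  | 2-wide
2. mul.MUL @i3  | WAW r1
3. ld.MEM @i4  | RAW r1
4. sub.ALU st.MEM @i5+i6  | 2-wide
5. mulh.MUL st.MEM @i7+i8  | 2-wide
6. sub.ALU ld.MEM @i9+i10  | 2-wide
7. bne.BR @i11  | no-port BR/MEM
8. st.MEM @i12  | tail

ISSUED = 11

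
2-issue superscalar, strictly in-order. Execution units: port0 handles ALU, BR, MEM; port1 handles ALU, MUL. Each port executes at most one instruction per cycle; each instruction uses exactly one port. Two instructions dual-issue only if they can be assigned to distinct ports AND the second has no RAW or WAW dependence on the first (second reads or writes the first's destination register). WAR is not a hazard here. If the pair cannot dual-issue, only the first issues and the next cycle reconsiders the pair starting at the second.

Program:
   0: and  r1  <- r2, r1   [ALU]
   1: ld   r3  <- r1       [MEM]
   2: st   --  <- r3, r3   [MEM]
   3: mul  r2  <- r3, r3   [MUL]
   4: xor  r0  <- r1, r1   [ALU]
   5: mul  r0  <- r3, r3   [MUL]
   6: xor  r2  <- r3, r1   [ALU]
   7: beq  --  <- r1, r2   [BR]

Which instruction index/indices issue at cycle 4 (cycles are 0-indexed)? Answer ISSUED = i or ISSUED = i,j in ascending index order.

ISSUED = 5,6

c0: i0 and  RAW r1
c1: i1 ld  no-port MEM/MEM
c2: i2/i3 st/mul  dual
c3: i4 xor  WAW r0
c4: i5/i6 mul/xor  dual
c5: i7 beq  tail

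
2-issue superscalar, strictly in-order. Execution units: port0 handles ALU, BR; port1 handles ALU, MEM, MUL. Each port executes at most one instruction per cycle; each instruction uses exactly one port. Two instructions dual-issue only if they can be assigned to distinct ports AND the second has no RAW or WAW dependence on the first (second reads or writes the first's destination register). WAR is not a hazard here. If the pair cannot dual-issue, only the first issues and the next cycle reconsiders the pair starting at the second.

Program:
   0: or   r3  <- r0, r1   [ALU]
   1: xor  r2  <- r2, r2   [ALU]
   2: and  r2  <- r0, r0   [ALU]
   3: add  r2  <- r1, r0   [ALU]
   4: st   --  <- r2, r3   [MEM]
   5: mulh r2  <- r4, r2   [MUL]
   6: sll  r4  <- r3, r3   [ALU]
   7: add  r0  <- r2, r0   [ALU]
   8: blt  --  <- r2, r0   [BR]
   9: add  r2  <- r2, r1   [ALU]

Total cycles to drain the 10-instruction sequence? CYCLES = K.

CYCLES = 7

#0 head=0: or xor i0,i1 dual
#1 head=2: and i2 WAW r2
#2 head=3: add i3 RAW r2
#3 head=4: st i4 no-port MEM/MUL
#4 head=5: mulh sll i5,i6 dual
#5 head=7: add i7 RAW r0
#6 head=8: blt add i8,i9 dual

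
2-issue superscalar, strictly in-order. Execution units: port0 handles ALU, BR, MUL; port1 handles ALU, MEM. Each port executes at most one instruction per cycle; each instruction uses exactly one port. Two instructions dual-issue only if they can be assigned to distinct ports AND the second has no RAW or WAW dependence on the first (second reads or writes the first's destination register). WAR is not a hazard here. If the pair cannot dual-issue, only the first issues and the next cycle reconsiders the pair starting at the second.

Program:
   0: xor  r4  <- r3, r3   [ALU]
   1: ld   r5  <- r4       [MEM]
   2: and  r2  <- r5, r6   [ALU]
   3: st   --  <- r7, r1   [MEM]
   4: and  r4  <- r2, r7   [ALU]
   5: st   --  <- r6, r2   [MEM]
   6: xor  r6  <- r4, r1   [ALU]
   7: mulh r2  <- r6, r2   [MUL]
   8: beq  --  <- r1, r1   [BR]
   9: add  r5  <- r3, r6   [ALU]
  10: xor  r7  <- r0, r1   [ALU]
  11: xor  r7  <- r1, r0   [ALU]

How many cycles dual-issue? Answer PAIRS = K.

[0] i0  xor.ALU  -- RAW r4
[1] i1  ld.MEM  -- RAW r5
[2] i2+i3  and.ALU+st.MEM  -- dual
[3] i4+i5  and.ALU+st.MEM  -- dual
[4] i6  xor.ALU  -- RAW r6
[5] i7  mulh.MUL  -- no-port MUL/BR
[6] i8+i9  beq.BR+add.ALU  -- dual
[7] i10  xor.ALU  -- WAW r7
[8] i11  xor.ALU  -- tail

PAIRS = 3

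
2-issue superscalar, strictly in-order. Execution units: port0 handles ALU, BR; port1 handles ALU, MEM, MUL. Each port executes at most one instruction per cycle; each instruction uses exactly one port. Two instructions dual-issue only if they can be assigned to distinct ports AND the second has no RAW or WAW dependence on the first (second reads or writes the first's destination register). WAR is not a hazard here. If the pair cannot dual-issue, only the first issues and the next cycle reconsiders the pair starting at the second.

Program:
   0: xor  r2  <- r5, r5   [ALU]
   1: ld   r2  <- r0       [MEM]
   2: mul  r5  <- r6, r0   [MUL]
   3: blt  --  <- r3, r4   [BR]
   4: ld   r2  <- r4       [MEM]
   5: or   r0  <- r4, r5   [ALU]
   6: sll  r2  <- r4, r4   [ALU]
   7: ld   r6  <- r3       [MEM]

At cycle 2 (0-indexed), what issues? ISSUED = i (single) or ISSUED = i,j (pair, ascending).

#0 head=0: xor.ALU i0 WAW r2
#1 head=1: ld.MEM i1 no-port MEM/MUL
#2 head=2: mul.MUL blt.BR i2&i3 2-wide
#3 head=4: ld.MEM or.ALU i4&i5 2-wide
#4 head=6: sll.ALU ld.MEM i6&i7 2-wide

ISSUED = 2,3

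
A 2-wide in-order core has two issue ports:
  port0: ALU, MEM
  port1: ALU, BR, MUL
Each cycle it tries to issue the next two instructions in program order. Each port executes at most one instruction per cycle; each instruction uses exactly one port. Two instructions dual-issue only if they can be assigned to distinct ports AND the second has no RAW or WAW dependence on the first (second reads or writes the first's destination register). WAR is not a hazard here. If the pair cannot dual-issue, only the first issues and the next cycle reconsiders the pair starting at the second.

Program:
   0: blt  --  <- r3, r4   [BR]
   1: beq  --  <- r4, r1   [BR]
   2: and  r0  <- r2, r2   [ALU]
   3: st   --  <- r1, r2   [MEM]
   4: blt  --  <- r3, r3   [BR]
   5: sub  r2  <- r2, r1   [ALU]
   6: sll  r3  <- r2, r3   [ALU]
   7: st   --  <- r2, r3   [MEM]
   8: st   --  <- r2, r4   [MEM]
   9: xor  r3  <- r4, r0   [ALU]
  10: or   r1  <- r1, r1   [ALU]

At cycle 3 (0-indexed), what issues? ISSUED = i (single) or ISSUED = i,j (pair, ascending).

[0] i0  blt.BR  -- no-port BR/BR
[1] i1+i2  beq.BR+and.ALU  -- 2-wide
[2] i3+i4  st.MEM+blt.BR  -- 2-wide
[3] i5  sub.ALU  -- RAW r2
[4] i6  sll.ALU  -- RAW r3
[5] i7  st.MEM  -- no-port MEM/MEM
[6] i8+i9  st.MEM+xor.ALU  -- 2-wide
[7] i10  or.ALU  -- tail

ISSUED = 5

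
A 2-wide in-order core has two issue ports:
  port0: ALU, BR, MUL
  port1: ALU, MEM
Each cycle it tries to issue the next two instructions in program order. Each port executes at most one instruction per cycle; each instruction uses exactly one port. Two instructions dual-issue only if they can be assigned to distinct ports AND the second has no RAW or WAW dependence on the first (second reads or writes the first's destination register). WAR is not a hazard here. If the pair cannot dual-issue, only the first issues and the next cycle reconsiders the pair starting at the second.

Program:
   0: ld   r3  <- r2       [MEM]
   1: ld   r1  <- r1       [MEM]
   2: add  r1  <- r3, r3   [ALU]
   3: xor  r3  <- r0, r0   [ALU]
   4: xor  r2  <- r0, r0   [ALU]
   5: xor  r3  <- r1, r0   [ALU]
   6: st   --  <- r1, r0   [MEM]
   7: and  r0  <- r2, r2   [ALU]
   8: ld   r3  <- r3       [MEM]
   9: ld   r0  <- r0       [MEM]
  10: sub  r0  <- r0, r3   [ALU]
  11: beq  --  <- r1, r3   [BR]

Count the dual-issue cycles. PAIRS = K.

0. ld @i0  | no-port MEM/MEM
1. ld @i1  | WAW r1
2. add xor @i2+i3  | 2-wide
3. xor xor @i4+i5  | 2-wide
4. st and @i6+i7  | 2-wide
5. ld @i8  | no-port MEM/MEM
6. ld @i9  | RAW+WAW r0
7. sub beq @i10+i11  | 2-wide

PAIRS = 4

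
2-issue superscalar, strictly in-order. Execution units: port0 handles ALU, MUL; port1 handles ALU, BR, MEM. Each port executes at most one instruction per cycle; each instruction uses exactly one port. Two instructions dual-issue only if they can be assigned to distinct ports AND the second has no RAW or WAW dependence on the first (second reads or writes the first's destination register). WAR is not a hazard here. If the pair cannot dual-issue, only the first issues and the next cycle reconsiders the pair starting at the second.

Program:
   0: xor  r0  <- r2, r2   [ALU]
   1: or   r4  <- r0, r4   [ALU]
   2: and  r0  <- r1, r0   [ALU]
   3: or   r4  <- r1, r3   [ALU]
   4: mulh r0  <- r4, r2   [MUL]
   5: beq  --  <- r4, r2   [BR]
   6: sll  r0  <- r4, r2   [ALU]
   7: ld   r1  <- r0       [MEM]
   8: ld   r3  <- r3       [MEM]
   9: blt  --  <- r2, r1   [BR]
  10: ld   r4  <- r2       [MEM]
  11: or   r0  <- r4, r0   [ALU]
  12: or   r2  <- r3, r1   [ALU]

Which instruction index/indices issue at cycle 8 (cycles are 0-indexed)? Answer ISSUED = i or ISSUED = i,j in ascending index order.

  cy0 -> i0 (xor) RAW r0
  cy1 -> i1/i2 (or+and) dual
  cy2 -> i3 (or) RAW r4
  cy3 -> i4/i5 (mulh+beq) dual
  cy4 -> i6 (sll) RAW r0
  cy5 -> i7 (ld) no-port MEM/MEM
  cy6 -> i8 (ld) no-port MEM/BR
  cy7 -> i9 (blt) no-port BR/MEM
  cy8 -> i10 (ld) RAW r4
  cy9 -> i11/i12 (or+or) dual

ISSUED = 10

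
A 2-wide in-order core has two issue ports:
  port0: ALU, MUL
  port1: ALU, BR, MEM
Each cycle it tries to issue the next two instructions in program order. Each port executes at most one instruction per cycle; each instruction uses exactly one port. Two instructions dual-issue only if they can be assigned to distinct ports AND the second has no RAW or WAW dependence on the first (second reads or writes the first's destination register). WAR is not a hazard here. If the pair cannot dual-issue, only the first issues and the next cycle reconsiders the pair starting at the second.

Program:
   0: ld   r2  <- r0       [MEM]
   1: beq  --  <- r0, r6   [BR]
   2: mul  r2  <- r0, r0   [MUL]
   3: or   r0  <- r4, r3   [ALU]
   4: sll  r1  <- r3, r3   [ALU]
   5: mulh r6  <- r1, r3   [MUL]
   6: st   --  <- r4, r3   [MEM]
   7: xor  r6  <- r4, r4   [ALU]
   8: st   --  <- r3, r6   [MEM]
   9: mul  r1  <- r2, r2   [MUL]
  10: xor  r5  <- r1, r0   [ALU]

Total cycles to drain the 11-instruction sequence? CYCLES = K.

t=0 i0:ld.MEM ; no-port MEM/BR
t=1 i1,i2:beq.BR/mul.MUL ; dual
t=2 i3,i4:or.ALU/sll.ALU ; dual
t=3 i5,i6:mulh.MUL/st.MEM ; dual
t=4 i7:xor.ALU ; RAW r6
t=5 i8,i9:st.MEM/mul.MUL ; dual
t=6 i10:xor.ALU ; tail

CYCLES = 7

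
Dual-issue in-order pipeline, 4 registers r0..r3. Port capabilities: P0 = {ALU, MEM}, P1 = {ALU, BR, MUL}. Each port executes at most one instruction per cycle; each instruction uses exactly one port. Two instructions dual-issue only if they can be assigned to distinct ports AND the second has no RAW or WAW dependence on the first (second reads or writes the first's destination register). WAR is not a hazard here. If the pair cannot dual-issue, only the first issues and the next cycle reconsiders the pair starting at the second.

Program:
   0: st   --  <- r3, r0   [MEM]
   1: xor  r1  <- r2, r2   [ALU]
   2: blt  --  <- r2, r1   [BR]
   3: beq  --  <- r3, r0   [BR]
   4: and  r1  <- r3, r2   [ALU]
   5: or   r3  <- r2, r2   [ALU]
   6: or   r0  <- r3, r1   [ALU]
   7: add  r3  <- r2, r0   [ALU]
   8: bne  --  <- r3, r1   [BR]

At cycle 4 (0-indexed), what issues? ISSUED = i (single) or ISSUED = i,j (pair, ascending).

ISSUED = 6

t=0 i0+i1:st/xor ; pair
t=1 i2:blt ; no-port BR/BR
t=2 i3+i4:beq/and ; pair
t=3 i5:or ; RAW r3
t=4 i6:or ; RAW r0
t=5 i7:add ; RAW r3
t=6 i8:bne ; tail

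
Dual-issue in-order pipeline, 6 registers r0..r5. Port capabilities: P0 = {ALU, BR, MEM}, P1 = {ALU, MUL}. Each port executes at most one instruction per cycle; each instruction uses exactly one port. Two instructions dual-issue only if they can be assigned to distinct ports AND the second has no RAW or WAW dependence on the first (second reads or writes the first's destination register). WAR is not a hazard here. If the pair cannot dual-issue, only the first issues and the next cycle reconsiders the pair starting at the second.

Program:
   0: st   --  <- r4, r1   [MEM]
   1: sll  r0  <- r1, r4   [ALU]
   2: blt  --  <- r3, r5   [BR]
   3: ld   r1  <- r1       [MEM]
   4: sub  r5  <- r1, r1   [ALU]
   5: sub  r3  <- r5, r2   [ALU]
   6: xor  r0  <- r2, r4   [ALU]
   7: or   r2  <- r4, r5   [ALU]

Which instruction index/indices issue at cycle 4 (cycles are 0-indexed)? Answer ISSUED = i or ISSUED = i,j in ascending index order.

ISSUED = 5,6

t=0 i0+i1:st+sll ; dual
t=1 i2:blt ; no-port BR/MEM
t=2 i3:ld ; RAW r1
t=3 i4:sub ; RAW r5
t=4 i5+i6:sub+xor ; dual
t=5 i7:or ; tail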